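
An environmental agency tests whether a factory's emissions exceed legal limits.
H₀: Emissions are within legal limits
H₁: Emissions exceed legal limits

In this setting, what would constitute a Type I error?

Answer: Citing a compliant factory for excess emissions

Derivation:
A Type I error (probability α) occurs when we reject a true H₀.
A Type II error (probability β) occurs when we fail to reject a false H₀.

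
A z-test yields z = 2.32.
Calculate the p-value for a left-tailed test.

For z = 2.32:
p = P(Z < 2.32) = Φ(2.32) = 0.9898

Answer: p-value ≈ 0.9898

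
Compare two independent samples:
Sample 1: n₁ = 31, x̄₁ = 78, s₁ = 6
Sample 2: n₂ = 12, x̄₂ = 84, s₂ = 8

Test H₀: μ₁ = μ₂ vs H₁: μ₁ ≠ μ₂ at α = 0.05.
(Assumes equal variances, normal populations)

Answer: t = -2.6753, reject H₀

Derivation:
Pooled variance: s²_p = [30×6² + 11×8²]/(41) = 43.5122
s_p = 6.5964
SE = s_p×√(1/n₁ + 1/n₂) = 6.5964×√(1/31 + 1/12) = 2.2427
t = (x̄₁ - x̄₂)/SE = (78 - 84)/2.2427 = -2.6753
df = 41, t-critical = ±2.020
Decision: reject H₀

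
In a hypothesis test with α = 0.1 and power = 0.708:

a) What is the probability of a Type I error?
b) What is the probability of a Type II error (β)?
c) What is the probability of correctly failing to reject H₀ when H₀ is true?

a) Type I error probability = α = 0.1
b) Power = P(reject H₀ | H₁ true) = 1 - β = 0.708, so Type II error probability = β = 1 - Power = 0.292
c) P(fail to reject H₀ | H₀ true) = 1 - α = 0.9

Answer: a) 0.1, b) 0.292, c) 0.9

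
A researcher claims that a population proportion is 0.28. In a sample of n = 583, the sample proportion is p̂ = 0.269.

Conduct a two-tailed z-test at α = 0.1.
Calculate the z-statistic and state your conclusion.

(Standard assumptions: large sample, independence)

Answer: z = -0.5915, fail to reject H₀

Derivation:
H₀: p = 0.28, H₁: p ≠ 0.28
Standard error: SE = √(p₀(1-p₀)/n) = √(0.28×0.72/583) = 0.018596
z-statistic: z = (p̂ - p₀)/SE = (0.269 - 0.28)/0.018596 = -0.5915
Critical value: z_0.05 = ±1.645
p-value = 0.5542
Decision: fail to reject H₀ at α = 0.1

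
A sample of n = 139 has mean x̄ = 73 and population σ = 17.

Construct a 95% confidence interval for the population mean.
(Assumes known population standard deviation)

Confidence level: 95%, α = 0.05
z_0.025 = 1.960
SE = σ/√n = 17/√139 = 1.4419
Margin of error = 1.960 × 1.4419 = 2.8261
CI: x̄ ± margin = 73 ± 2.8261
CI: (70.1739, 75.8261)

Answer: (70.1739, 75.8261)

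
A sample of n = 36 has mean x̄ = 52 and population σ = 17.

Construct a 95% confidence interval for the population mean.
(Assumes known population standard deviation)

Confidence level: 95%, α = 0.05
z_0.025 = 1.960
SE = σ/√n = 17/√36 = 2.8333
Margin of error = 1.960 × 2.8333 = 5.5533
CI: x̄ ± margin = 52 ± 5.5533
CI: (46.4467, 57.5533)

Answer: (46.4467, 57.5533)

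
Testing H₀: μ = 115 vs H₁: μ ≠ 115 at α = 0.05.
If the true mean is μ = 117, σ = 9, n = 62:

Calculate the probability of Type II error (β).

Answer: β ≈ 0.5831

Derivation:
SE = σ/√n = 9/√62 = 1.1430
Critical values: μ₀ ± z_0.025×SE = 115 ± 1.960×1.1430
Acceptance region: (112.7597, 117.2403)
Under H₁ (μ = 117): z_high = (117.2403 - 117)/1.1430 = 0.2102, z_low = (112.7597 - 117)/1.1430 = -3.7098
β = P(not reject | H₁) = Φ(0.2102) - Φ(-3.7098) ≈ 0.5831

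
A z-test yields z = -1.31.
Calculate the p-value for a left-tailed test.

Answer: p-value ≈ 0.0951

Derivation:
For z = -1.31:
p = P(Z < -1.31) = Φ(-1.31) = 0.0951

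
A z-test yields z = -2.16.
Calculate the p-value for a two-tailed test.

For z = -2.16:
p = 2×P(Z > |-2.16|) = 2×(1 - Φ(2.16)) = 0.0308

Answer: p-value ≈ 0.0308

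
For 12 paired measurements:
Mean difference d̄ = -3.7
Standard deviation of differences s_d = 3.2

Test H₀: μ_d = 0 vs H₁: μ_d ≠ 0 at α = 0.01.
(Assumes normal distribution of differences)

Answer: t = -4.0052, reject H₀

Derivation:
df = n - 1 = 11
SE = s_d/√n = 3.2/√12 = 0.9238
t = d̄/SE = -3.7/0.9238 = -4.0052
Critical value: t_{0.005,11} = ±3.106
p-value ≈ 0.0021
Decision: reject H₀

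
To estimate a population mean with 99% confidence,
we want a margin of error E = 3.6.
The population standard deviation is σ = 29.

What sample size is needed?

z_0.005 = 2.576
n = (z×σ/E)² = (2.576×29/3.6)²
n = 430.6086
Round up: n = 431

Answer: n = 431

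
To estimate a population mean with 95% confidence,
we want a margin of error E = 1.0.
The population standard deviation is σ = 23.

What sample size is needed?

z_0.025 = 1.960
n = (z×σ/E)² = (1.960×23/1.0)²
n = 2032.2064
Round up: n = 2033

Answer: n = 2033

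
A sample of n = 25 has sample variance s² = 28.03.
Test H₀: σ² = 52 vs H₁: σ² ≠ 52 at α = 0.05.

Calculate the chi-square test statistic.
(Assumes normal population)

df = n - 1 = 24
χ² = (n-1)s²/σ₀² = 24×28.03/52 = 12.9369
Critical values: χ²_{0.975,24} = 12.401, χ²_{0.025,24} = 39.364
Rejection region: χ² < 12.401 or χ² > 39.364
Decision: fail to reject H₀

Answer: χ² = 12.9369, fail to reject H₀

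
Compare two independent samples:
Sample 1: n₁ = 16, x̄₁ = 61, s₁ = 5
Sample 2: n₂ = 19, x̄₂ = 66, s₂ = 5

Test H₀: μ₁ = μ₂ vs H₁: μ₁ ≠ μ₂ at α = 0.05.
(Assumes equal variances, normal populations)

Pooled variance: s²_p = [15×5² + 18×5²]/(33) = 25.0000
s_p = 5.0000
SE = s_p×√(1/n₁ + 1/n₂) = 5.0000×√(1/16 + 1/19) = 1.6966
t = (x̄₁ - x̄₂)/SE = (61 - 66)/1.6966 = -2.9471
df = 33, t-critical = ±2.035
Decision: reject H₀

Answer: t = -2.9471, reject H₀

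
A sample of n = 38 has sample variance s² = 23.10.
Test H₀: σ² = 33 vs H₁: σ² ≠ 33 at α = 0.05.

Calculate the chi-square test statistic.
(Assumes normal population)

Answer: χ² = 25.9000, fail to reject H₀

Derivation:
df = n - 1 = 37
χ² = (n-1)s²/σ₀² = 37×23.10/33 = 25.9000
Critical values: χ²_{0.975,37} = 22.106, χ²_{0.025,37} = 55.668
Rejection region: χ² < 22.106 or χ² > 55.668
Decision: fail to reject H₀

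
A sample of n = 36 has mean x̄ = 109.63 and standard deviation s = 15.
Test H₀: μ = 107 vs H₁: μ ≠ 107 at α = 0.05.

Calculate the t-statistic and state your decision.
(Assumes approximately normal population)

Answer: t = 1.0520, fail to reject H₀

Derivation:
df = n - 1 = 35
SE = s/√n = 15/√36 = 2.5000
t = (x̄ - μ₀)/SE = (109.63 - 107)/2.5000 = 1.0520
Critical value: t_{0.025,35} = ±2.030
p-value ≈ 0.3000
Decision: fail to reject H₀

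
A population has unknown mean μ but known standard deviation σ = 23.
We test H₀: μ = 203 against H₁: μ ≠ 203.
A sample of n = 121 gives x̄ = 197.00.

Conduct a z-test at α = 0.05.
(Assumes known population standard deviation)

Standard error: SE = σ/√n = 23/√121 = 2.0909
z-statistic: z = (x̄ - μ₀)/SE = (197.00 - 203)/2.0909 = -2.8696
Critical value: ±1.960
p-value = 0.0041
Decision: reject H₀

Answer: z = -2.8696, reject H₀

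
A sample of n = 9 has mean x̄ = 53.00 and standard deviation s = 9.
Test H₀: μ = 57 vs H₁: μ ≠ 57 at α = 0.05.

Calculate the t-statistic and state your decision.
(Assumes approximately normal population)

Answer: t = -1.3333, fail to reject H₀

Derivation:
df = n - 1 = 8
SE = s/√n = 9/√9 = 3.0000
t = (x̄ - μ₀)/SE = (53.00 - 57)/3.0000 = -1.3333
Critical value: t_{0.025,8} = ±2.306
p-value ≈ 0.2191
Decision: fail to reject H₀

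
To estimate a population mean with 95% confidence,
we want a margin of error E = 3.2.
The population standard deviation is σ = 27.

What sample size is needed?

Answer: n = 274

Derivation:
z_0.025 = 1.960
n = (z×σ/E)² = (1.960×27/3.2)²
n = 273.4889
Round up: n = 274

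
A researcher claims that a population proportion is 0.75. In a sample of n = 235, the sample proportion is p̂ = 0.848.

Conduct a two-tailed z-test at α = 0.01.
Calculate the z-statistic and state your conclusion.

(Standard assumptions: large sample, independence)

Answer: z = 3.4694, reject H₀

Derivation:
H₀: p = 0.75, H₁: p ≠ 0.75
Standard error: SE = √(p₀(1-p₀)/n) = √(0.75×0.25/235) = 0.028247
z-statistic: z = (p̂ - p₀)/SE = (0.848 - 0.75)/0.028247 = 3.4694
Critical value: z_0.005 = ±2.576
p-value = 0.0005
Decision: reject H₀ at α = 0.01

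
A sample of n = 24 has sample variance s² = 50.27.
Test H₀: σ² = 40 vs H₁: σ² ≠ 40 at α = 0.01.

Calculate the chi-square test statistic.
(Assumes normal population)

df = n - 1 = 23
χ² = (n-1)s²/σ₀² = 23×50.27/40 = 28.9053
Critical values: χ²_{0.995,23} = 9.260, χ²_{0.005,23} = 44.181
Rejection region: χ² < 9.260 or χ² > 44.181
Decision: fail to reject H₀

Answer: χ² = 28.9053, fail to reject H₀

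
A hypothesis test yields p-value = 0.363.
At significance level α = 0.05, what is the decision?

Compare p-value to α:
0.363 ≥ 0.05
Decision: fail to reject H₀

Answer: fail to reject H₀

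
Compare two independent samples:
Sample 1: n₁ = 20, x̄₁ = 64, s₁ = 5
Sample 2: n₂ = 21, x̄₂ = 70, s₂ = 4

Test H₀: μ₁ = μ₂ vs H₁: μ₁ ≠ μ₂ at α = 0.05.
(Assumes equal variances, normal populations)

Answer: t = -4.2535, reject H₀

Derivation:
Pooled variance: s²_p = [19×5² + 20×4²]/(39) = 20.3846
s_p = 4.5149
SE = s_p×√(1/n₁ + 1/n₂) = 4.5149×√(1/20 + 1/21) = 1.4106
t = (x̄₁ - x̄₂)/SE = (64 - 70)/1.4106 = -4.2535
df = 39, t-critical = ±2.023
Decision: reject H₀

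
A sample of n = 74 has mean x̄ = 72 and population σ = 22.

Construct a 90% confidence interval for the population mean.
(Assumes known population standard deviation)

Answer: (67.7931, 76.2069)

Derivation:
Confidence level: 90%, α = 0.1
z_0.05 = 1.645
SE = σ/√n = 22/√74 = 2.5574
Margin of error = 1.645 × 2.5574 = 4.2069
CI: x̄ ± margin = 72 ± 4.2069
CI: (67.7931, 76.2069)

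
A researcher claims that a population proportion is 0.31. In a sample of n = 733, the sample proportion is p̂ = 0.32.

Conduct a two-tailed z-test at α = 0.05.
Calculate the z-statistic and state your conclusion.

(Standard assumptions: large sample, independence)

Answer: z = 0.5854, fail to reject H₀

Derivation:
H₀: p = 0.31, H₁: p ≠ 0.31
Standard error: SE = √(p₀(1-p₀)/n) = √(0.31×0.69/733) = 0.017083
z-statistic: z = (p̂ - p₀)/SE = (0.32 - 0.31)/0.017083 = 0.5854
Critical value: z_0.025 = ±1.960
p-value = 0.5583
Decision: fail to reject H₀ at α = 0.05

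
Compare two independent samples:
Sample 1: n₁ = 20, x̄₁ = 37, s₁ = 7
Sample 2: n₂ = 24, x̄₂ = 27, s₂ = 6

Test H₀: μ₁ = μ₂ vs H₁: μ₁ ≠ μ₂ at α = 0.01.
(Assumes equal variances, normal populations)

Pooled variance: s²_p = [19×7² + 23×6²]/(42) = 41.8810
s_p = 6.4716
SE = s_p×√(1/n₁ + 1/n₂) = 6.4716×√(1/20 + 1/24) = 1.9594
t = (x̄₁ - x̄₂)/SE = (37 - 27)/1.9594 = 5.1036
df = 42, t-critical = ±2.698
Decision: reject H₀

Answer: t = 5.1036, reject H₀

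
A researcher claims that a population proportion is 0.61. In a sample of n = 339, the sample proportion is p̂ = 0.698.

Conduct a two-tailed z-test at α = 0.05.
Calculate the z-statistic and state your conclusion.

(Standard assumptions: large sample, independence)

H₀: p = 0.61, H₁: p ≠ 0.61
Standard error: SE = √(p₀(1-p₀)/n) = √(0.61×0.39/339) = 0.026491
z-statistic: z = (p̂ - p₀)/SE = (0.698 - 0.61)/0.026491 = 3.3219
Critical value: z_0.025 = ±1.960
p-value = 0.0009
Decision: reject H₀ at α = 0.05

Answer: z = 3.3219, reject H₀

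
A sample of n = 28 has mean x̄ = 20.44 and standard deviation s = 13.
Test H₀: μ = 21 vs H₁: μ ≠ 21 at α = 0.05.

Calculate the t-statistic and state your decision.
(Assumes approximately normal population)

Answer: t = -0.2279, fail to reject H₀

Derivation:
df = n - 1 = 27
SE = s/√n = 13/√28 = 2.4568
t = (x̄ - μ₀)/SE = (20.44 - 21)/2.4568 = -0.2279
Critical value: t_{0.025,27} = ±2.052
p-value ≈ 0.8214
Decision: fail to reject H₀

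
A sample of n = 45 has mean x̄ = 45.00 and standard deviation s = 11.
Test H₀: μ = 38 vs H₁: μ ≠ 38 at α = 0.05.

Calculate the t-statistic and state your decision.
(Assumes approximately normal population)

Answer: t = 4.2688, reject H₀

Derivation:
df = n - 1 = 44
SE = s/√n = 11/√45 = 1.6398
t = (x̄ - μ₀)/SE = (45.00 - 38)/1.6398 = 4.2688
Critical value: t_{0.025,44} = ±2.015
p-value ≈ 0.0001
Decision: reject H₀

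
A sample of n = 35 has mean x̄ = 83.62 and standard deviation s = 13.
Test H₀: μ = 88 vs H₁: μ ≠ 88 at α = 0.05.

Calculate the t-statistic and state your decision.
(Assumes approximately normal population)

Answer: t = -1.9933, fail to reject H₀

Derivation:
df = n - 1 = 34
SE = s/√n = 13/√35 = 2.1974
t = (x̄ - μ₀)/SE = (83.62 - 88)/2.1974 = -1.9933
Critical value: t_{0.025,34} = ±2.032
p-value ≈ 0.0543
Decision: fail to reject H₀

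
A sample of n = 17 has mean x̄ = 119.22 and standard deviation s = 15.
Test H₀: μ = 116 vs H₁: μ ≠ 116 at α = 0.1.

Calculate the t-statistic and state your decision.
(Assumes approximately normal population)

Answer: t = 0.8851, fail to reject H₀

Derivation:
df = n - 1 = 16
SE = s/√n = 15/√17 = 3.6380
t = (x̄ - μ₀)/SE = (119.22 - 116)/3.6380 = 0.8851
Critical value: t_{0.05,16} = ±1.746
p-value ≈ 0.3892
Decision: fail to reject H₀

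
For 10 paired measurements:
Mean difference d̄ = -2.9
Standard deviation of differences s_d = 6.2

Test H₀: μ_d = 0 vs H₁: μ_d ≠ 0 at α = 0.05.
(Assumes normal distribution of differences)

df = n - 1 = 9
SE = s_d/√n = 6.2/√10 = 1.9606
t = d̄/SE = -2.9/1.9606 = -1.4791
Critical value: t_{0.025,9} = ±2.262
p-value ≈ 0.1732
Decision: fail to reject H₀

Answer: t = -1.4791, fail to reject H₀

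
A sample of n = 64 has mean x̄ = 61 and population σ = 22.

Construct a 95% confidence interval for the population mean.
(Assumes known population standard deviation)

Answer: (55.6100, 66.3900)

Derivation:
Confidence level: 95%, α = 0.05
z_0.025 = 1.960
SE = σ/√n = 22/√64 = 2.7500
Margin of error = 1.960 × 2.7500 = 5.3900
CI: x̄ ± margin = 61 ± 5.3900
CI: (55.6100, 66.3900)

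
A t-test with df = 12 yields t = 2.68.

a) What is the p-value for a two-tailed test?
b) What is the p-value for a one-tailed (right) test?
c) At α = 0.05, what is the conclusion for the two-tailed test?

Answer: a) 0.0200, b) 0.0100, c) reject H₀

Derivation:
Using t-distribution with df = 12:
a) Two-tailed: p = 2×P(T > 2.68) = 0.0200
b) One-tailed: p = P(T > 2.68) = 0.0100
c) 0.0200 < 0.05, reject H₀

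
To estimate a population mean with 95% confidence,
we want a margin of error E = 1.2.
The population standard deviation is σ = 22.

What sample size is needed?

z_0.025 = 1.960
n = (z×σ/E)² = (1.960×22/1.2)²
n = 1291.2044
Round up: n = 1292

Answer: n = 1292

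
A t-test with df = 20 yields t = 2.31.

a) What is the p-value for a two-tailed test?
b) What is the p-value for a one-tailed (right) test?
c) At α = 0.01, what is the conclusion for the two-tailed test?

Using t-distribution with df = 20:
a) Two-tailed: p = 2×P(T > 2.31) = 0.0317
b) One-tailed: p = P(T > 2.31) = 0.0158
c) 0.0317 ≥ 0.01, fail to reject H₀

Answer: a) 0.0317, b) 0.0158, c) fail to reject H₀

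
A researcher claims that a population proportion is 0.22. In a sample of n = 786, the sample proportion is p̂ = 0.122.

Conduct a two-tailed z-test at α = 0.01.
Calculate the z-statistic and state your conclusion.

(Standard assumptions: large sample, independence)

H₀: p = 0.22, H₁: p ≠ 0.22
Standard error: SE = √(p₀(1-p₀)/n) = √(0.22×0.78/786) = 0.014776
z-statistic: z = (p̂ - p₀)/SE = (0.122 - 0.22)/0.014776 = -6.6324
Critical value: z_0.005 = ±2.576
p-value < 0.0001
Decision: reject H₀ at α = 0.01

Answer: z = -6.6324, reject H₀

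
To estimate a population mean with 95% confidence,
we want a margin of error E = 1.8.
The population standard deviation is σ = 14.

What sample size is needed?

Answer: n = 233

Derivation:
z_0.025 = 1.960
n = (z×σ/E)² = (1.960×14/1.8)²
n = 232.3931
Round up: n = 233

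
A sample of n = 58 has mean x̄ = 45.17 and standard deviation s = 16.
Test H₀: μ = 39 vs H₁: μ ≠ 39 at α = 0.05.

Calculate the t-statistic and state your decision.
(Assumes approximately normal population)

Answer: t = 2.9368, reject H₀

Derivation:
df = n - 1 = 57
SE = s/√n = 16/√58 = 2.1009
t = (x̄ - μ₀)/SE = (45.17 - 39)/2.1009 = 2.9368
Critical value: t_{0.025,57} = ±2.002
p-value ≈ 0.0048
Decision: reject H₀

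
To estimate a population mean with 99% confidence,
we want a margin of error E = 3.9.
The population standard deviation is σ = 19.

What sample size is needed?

Answer: n = 158

Derivation:
z_0.005 = 2.576
n = (z×σ/E)² = (2.576×19/3.9)²
n = 157.4961
Round up: n = 158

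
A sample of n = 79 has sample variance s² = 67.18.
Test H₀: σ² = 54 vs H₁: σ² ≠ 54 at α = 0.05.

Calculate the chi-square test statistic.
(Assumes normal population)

df = n - 1 = 78
χ² = (n-1)s²/σ₀² = 78×67.18/54 = 97.0378
Critical values: χ²_{0.975,78} = 55.466, χ²_{0.025,78} = 104.316
Rejection region: χ² < 55.466 or χ² > 104.316
Decision: fail to reject H₀

Answer: χ² = 97.0378, fail to reject H₀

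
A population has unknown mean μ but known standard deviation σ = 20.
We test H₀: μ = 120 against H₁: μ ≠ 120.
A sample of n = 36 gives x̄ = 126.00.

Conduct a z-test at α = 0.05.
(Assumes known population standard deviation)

Answer: z = 1.8000, fail to reject H₀

Derivation:
Standard error: SE = σ/√n = 20/√36 = 3.3333
z-statistic: z = (x̄ - μ₀)/SE = (126.00 - 120)/3.3333 = 1.8000
Critical value: ±1.960
p-value = 0.0719
Decision: fail to reject H₀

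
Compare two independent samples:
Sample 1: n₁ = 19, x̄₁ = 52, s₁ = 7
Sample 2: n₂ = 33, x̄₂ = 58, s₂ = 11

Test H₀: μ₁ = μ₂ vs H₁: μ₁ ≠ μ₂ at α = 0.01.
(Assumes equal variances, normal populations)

Answer: t = -2.1367, fail to reject H₀

Derivation:
Pooled variance: s²_p = [18×7² + 32×11²]/(50) = 95.0800
s_p = 9.7509
SE = s_p×√(1/n₁ + 1/n₂) = 9.7509×√(1/19 + 1/33) = 2.8081
t = (x̄₁ - x̄₂)/SE = (52 - 58)/2.8081 = -2.1367
df = 50, t-critical = ±2.678
Decision: fail to reject H₀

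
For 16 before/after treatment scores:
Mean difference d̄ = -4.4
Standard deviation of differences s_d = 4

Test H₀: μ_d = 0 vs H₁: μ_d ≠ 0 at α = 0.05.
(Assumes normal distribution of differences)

Answer: t = -4.4000, reject H₀

Derivation:
df = n - 1 = 15
SE = s_d/√n = 4/√16 = 1.0000
t = d̄/SE = -4.4/1.0000 = -4.4000
Critical value: t_{0.025,15} = ±2.131
p-value ≈ 0.0005
Decision: reject H₀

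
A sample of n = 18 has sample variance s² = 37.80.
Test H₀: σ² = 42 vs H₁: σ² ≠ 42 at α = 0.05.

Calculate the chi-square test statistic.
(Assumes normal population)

Answer: χ² = 15.3000, fail to reject H₀

Derivation:
df = n - 1 = 17
χ² = (n-1)s²/σ₀² = 17×37.80/42 = 15.3000
Critical values: χ²_{0.975,17} = 7.564, χ²_{0.025,17} = 30.191
Rejection region: χ² < 7.564 or χ² > 30.191
Decision: fail to reject H₀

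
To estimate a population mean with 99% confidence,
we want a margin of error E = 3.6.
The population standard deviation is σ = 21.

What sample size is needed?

Answer: n = 226

Derivation:
z_0.005 = 2.576
n = (z×σ/E)² = (2.576×21/3.6)²
n = 225.8007
Round up: n = 226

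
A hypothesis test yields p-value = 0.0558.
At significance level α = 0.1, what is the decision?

Compare p-value to α:
0.0558 < 0.1
Decision: reject H₀

Answer: reject H₀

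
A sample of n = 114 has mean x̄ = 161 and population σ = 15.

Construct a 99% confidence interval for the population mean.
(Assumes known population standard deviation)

Confidence level: 99%, α = 0.01
z_0.005 = 2.576
SE = σ/√n = 15/√114 = 1.4049
Margin of error = 2.576 × 1.4049 = 3.6190
CI: x̄ ± margin = 161 ± 3.6190
CI: (157.3810, 164.6190)

Answer: (157.3810, 164.6190)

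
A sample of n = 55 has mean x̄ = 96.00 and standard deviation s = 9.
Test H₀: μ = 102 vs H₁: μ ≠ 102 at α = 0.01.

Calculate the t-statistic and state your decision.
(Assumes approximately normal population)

df = n - 1 = 54
SE = s/√n = 9/√55 = 1.2136
t = (x̄ - μ₀)/SE = (96.00 - 102)/1.2136 = -4.9440
Critical value: t_{0.005,54} = ±2.670
p-value < 0.0001
Decision: reject H₀

Answer: t = -4.9440, reject H₀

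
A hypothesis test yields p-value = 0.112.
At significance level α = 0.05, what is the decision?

Compare p-value to α:
0.112 ≥ 0.05
Decision: fail to reject H₀

Answer: fail to reject H₀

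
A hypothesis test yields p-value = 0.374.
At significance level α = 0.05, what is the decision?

Compare p-value to α:
0.374 ≥ 0.05
Decision: fail to reject H₀

Answer: fail to reject H₀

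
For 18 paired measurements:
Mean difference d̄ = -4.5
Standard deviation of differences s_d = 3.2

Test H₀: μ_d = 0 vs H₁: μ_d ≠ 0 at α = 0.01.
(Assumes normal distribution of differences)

Answer: t = -5.9666, reject H₀

Derivation:
df = n - 1 = 17
SE = s_d/√n = 3.2/√18 = 0.7542
t = d̄/SE = -4.5/0.7542 = -5.9666
Critical value: t_{0.005,17} = ±2.898
p-value < 0.0001
Decision: reject H₀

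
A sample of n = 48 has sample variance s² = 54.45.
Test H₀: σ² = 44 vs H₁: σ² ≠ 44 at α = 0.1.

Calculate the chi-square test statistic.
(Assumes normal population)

df = n - 1 = 47
χ² = (n-1)s²/σ₀² = 47×54.45/44 = 58.1625
Critical values: χ²_{0.95,47} = 32.268, χ²_{0.05,47} = 64.001
Rejection region: χ² < 32.268 or χ² > 64.001
Decision: fail to reject H₀

Answer: χ² = 58.1625, fail to reject H₀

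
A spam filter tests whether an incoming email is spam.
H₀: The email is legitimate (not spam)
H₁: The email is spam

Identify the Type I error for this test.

Type I error: rejecting H₀ when it is actually true (false positive).
Type II error: failing to reject H₀ when H₁ is actually true (false negative).

Answer: Marking a legitimate email as spam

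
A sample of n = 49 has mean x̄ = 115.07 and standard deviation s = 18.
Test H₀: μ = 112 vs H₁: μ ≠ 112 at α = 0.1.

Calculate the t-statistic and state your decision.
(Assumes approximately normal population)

df = n - 1 = 48
SE = s/√n = 18/√49 = 2.5714
t = (x̄ - μ₀)/SE = (115.07 - 112)/2.5714 = 1.1939
Critical value: t_{0.05,48} = ±1.677
p-value ≈ 0.2384
Decision: fail to reject H₀

Answer: t = 1.1939, fail to reject H₀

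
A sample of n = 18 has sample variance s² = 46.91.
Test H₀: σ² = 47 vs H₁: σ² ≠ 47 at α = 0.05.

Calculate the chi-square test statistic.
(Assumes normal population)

df = n - 1 = 17
χ² = (n-1)s²/σ₀² = 17×46.91/47 = 16.9674
Critical values: χ²_{0.975,17} = 7.564, χ²_{0.025,17} = 30.191
Rejection region: χ² < 7.564 or χ² > 30.191
Decision: fail to reject H₀

Answer: χ² = 16.9674, fail to reject H₀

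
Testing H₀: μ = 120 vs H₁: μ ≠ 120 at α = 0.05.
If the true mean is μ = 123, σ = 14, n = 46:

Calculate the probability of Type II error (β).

Answer: β ≈ 0.6935

Derivation:
SE = σ/√n = 14/√46 = 2.0642
Critical values: μ₀ ± z_0.025×SE = 120 ± 1.960×2.0642
Acceptance region: (115.9542, 124.0458)
Under H₁ (μ = 123): z_high = (124.0458 - 123)/2.0642 = 0.5066, z_low = (115.9542 - 123)/2.0642 = -3.4133
β = P(not reject | H₁) = Φ(0.5066) - Φ(-3.4133) ≈ 0.6935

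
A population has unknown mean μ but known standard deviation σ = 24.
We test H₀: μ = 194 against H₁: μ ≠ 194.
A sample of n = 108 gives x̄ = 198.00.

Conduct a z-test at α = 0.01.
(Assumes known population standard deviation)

Answer: z = 1.7321, fail to reject H₀

Derivation:
Standard error: SE = σ/√n = 24/√108 = 2.3094
z-statistic: z = (x̄ - μ₀)/SE = (198.00 - 194)/2.3094 = 1.7321
Critical value: ±2.576
p-value = 0.0833
Decision: fail to reject H₀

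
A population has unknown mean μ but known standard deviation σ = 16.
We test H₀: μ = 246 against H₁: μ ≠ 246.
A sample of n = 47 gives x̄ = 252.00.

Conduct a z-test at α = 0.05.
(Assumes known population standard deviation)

Answer: z = 2.5709, reject H₀

Derivation:
Standard error: SE = σ/√n = 16/√47 = 2.3338
z-statistic: z = (x̄ - μ₀)/SE = (252.00 - 246)/2.3338 = 2.5709
Critical value: ±1.960
p-value = 0.0101
Decision: reject H₀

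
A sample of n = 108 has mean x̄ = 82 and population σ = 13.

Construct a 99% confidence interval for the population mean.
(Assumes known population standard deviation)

Confidence level: 99%, α = 0.01
z_0.005 = 2.576
SE = σ/√n = 13/√108 = 1.2509
Margin of error = 2.576 × 1.2509 = 3.2223
CI: x̄ ± margin = 82 ± 3.2223
CI: (78.7777, 85.2223)

Answer: (78.7777, 85.2223)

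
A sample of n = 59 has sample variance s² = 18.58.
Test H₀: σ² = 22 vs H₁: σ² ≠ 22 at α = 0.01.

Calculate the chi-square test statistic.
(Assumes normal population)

Answer: χ² = 48.9836, fail to reject H₀

Derivation:
df = n - 1 = 58
χ² = (n-1)s²/σ₀² = 58×18.58/22 = 48.9836
Critical values: χ²_{0.995,58} = 34.008, χ²_{0.005,58} = 89.477
Rejection region: χ² < 34.008 or χ² > 89.477
Decision: fail to reject H₀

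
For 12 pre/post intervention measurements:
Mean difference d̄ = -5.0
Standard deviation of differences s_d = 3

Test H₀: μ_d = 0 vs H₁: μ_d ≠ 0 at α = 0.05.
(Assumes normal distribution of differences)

df = n - 1 = 11
SE = s_d/√n = 3/√12 = 0.8660
t = d̄/SE = -5.0/0.8660 = -5.7737
Critical value: t_{0.025,11} = ±2.201
p-value ≈ 0.0001
Decision: reject H₀

Answer: t = -5.7737, reject H₀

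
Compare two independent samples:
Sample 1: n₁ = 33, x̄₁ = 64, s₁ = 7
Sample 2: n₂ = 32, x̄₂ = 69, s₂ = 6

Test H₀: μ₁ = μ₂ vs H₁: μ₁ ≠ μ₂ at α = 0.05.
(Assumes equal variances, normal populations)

Pooled variance: s²_p = [32×7² + 31×6²]/(63) = 42.6032
s_p = 6.5271
SE = s_p×√(1/n₁ + 1/n₂) = 6.5271×√(1/33 + 1/32) = 1.6194
t = (x̄₁ - x̄₂)/SE = (64 - 69)/1.6194 = -3.0876
df = 63, t-critical = ±1.998
Decision: reject H₀

Answer: t = -3.0876, reject H₀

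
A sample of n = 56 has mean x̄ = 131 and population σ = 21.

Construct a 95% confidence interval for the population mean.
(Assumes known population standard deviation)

Confidence level: 95%, α = 0.05
z_0.025 = 1.960
SE = σ/√n = 21/√56 = 2.8062
Margin of error = 1.960 × 2.8062 = 5.5002
CI: x̄ ± margin = 131 ± 5.5002
CI: (125.4998, 136.5002)

Answer: (125.4998, 136.5002)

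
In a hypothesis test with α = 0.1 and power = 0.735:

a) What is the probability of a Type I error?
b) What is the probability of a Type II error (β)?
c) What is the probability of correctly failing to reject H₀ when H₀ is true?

a) Type I error probability = α = 0.1
b) Power = P(reject H₀ | H₁ true) = 1 - β = 0.735, so Type II error probability = β = 1 - Power = 0.265
c) P(fail to reject H₀ | H₀ true) = 1 - α = 0.9

Answer: a) 0.1, b) 0.265, c) 0.9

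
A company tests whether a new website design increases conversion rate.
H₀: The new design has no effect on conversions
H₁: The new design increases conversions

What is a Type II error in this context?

Answer: Keeping the old design when the new one would have increased conversions

Derivation:
Type I error (α): Rejecting H₀ when H₀ is true
Type II error (β): Failing to reject H₀ when H₁ is true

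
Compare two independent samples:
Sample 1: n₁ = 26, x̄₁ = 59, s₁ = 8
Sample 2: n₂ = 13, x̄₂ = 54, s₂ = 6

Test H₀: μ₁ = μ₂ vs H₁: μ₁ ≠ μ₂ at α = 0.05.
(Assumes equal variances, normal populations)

Pooled variance: s²_p = [25×8² + 12×6²]/(37) = 54.9189
s_p = 7.4107
SE = s_p×√(1/n₁ + 1/n₂) = 7.4107×√(1/26 + 1/13) = 2.5173
t = (x̄₁ - x̄₂)/SE = (59 - 54)/2.5173 = 1.9863
df = 37, t-critical = ±2.026
Decision: fail to reject H₀

Answer: t = 1.9863, fail to reject H₀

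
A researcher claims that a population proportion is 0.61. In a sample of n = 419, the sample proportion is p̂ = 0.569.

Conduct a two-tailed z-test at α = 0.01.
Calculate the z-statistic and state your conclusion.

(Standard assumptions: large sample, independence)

H₀: p = 0.61, H₁: p ≠ 0.61
Standard error: SE = √(p₀(1-p₀)/n) = √(0.61×0.39/419) = 0.023828
z-statistic: z = (p̂ - p₀)/SE = (0.569 - 0.61)/0.023828 = -1.7207
Critical value: z_0.005 = ±2.576
p-value = 0.0853
Decision: fail to reject H₀ at α = 0.01

Answer: z = -1.7207, fail to reject H₀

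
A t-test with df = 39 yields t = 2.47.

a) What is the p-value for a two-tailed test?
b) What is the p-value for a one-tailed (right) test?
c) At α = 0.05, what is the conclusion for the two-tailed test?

Using t-distribution with df = 39:
a) Two-tailed: p = 2×P(T > 2.47) = 0.0180
b) One-tailed: p = P(T > 2.47) = 0.0090
c) 0.0180 < 0.05, reject H₀

Answer: a) 0.0180, b) 0.0090, c) reject H₀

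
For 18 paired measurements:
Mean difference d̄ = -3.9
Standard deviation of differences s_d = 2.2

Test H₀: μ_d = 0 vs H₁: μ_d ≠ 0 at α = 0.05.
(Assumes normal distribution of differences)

Answer: t = -7.5217, reject H₀

Derivation:
df = n - 1 = 17
SE = s_d/√n = 2.2/√18 = 0.5185
t = d̄/SE = -3.9/0.5185 = -7.5217
Critical value: t_{0.025,17} = ±2.110
p-value < 0.0001
Decision: reject H₀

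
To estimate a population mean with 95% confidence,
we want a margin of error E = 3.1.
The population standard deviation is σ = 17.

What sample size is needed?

Answer: n = 116

Derivation:
z_0.025 = 1.960
n = (z×σ/E)² = (1.960×17/3.1)²
n = 115.5278
Round up: n = 116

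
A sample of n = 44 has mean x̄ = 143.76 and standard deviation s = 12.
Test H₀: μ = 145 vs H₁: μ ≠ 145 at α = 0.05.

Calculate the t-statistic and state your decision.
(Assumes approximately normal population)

df = n - 1 = 43
SE = s/√n = 12/√44 = 1.8091
t = (x̄ - μ₀)/SE = (143.76 - 145)/1.8091 = -0.6854
Critical value: t_{0.025,43} = ±2.017
p-value ≈ 0.4968
Decision: fail to reject H₀

Answer: t = -0.6854, fail to reject H₀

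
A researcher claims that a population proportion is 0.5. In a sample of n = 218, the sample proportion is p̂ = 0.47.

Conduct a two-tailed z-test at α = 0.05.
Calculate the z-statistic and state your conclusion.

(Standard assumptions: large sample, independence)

Answer: z = -0.8859, fail to reject H₀

Derivation:
H₀: p = 0.5, H₁: p ≠ 0.5
Standard error: SE = √(p₀(1-p₀)/n) = √(0.5×0.5/218) = 0.033864
z-statistic: z = (p̂ - p₀)/SE = (0.47 - 0.5)/0.033864 = -0.8859
Critical value: z_0.025 = ±1.960
p-value = 0.3757
Decision: fail to reject H₀ at α = 0.05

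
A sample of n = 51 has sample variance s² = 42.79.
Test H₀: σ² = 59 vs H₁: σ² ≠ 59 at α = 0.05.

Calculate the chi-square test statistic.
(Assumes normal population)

Answer: χ² = 36.2627, fail to reject H₀

Derivation:
df = n - 1 = 50
χ² = (n-1)s²/σ₀² = 50×42.79/59 = 36.2627
Critical values: χ²_{0.975,50} = 32.357, χ²_{0.025,50} = 71.420
Rejection region: χ² < 32.357 or χ² > 71.420
Decision: fail to reject H₀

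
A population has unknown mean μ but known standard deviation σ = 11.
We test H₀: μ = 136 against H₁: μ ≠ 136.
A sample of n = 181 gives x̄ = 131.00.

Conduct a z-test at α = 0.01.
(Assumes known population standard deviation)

Answer: z = -6.1155, reject H₀

Derivation:
Standard error: SE = σ/√n = 11/√181 = 0.8176
z-statistic: z = (x̄ - μ₀)/SE = (131.00 - 136)/0.8176 = -6.1155
Critical value: ±2.576
p-value < 0.0001
Decision: reject H₀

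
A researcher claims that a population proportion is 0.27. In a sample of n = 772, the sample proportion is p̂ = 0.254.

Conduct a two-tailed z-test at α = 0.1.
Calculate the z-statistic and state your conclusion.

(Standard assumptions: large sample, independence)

Answer: z = -1.0014, fail to reject H₀

Derivation:
H₀: p = 0.27, H₁: p ≠ 0.27
Standard error: SE = √(p₀(1-p₀)/n) = √(0.27×0.73/772) = 0.015978
z-statistic: z = (p̂ - p₀)/SE = (0.254 - 0.27)/0.015978 = -1.0014
Critical value: z_0.05 = ±1.645
p-value = 0.3166
Decision: fail to reject H₀ at α = 0.1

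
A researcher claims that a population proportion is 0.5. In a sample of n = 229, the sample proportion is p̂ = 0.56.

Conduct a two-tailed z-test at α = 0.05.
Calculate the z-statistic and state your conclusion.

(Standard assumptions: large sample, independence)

H₀: p = 0.5, H₁: p ≠ 0.5
Standard error: SE = √(p₀(1-p₀)/n) = √(0.5×0.5/229) = 0.033041
z-statistic: z = (p̂ - p₀)/SE = (0.56 - 0.5)/0.033041 = 1.8159
Critical value: z_0.025 = ±1.960
p-value = 0.0694
Decision: fail to reject H₀ at α = 0.05

Answer: z = 1.8159, fail to reject H₀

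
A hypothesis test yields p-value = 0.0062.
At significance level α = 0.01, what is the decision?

Answer: reject H₀

Derivation:
Compare p-value to α:
0.0062 < 0.01
Decision: reject H₀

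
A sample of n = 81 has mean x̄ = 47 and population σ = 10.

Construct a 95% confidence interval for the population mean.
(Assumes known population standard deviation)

Answer: (44.8222, 49.1778)

Derivation:
Confidence level: 95%, α = 0.05
z_0.025 = 1.960
SE = σ/√n = 10/√81 = 1.1111
Margin of error = 1.960 × 1.1111 = 2.1778
CI: x̄ ± margin = 47 ± 2.1778
CI: (44.8222, 49.1778)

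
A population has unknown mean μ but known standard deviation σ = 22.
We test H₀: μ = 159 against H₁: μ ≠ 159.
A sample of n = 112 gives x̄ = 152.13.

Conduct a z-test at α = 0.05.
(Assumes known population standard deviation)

Answer: z = -3.3048, reject H₀

Derivation:
Standard error: SE = σ/√n = 22/√112 = 2.0788
z-statistic: z = (x̄ - μ₀)/SE = (152.13 - 159)/2.0788 = -3.3048
Critical value: ±1.960
p-value = 0.0010
Decision: reject H₀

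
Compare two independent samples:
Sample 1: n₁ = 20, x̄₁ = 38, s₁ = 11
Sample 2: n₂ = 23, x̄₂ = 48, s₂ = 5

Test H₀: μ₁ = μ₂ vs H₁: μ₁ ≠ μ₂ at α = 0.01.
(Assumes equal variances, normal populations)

Pooled variance: s²_p = [19×11² + 22×5²]/(41) = 69.4878
s_p = 8.3359
SE = s_p×√(1/n₁ + 1/n₂) = 8.3359×√(1/20 + 1/23) = 2.5486
t = (x̄₁ - x̄₂)/SE = (38 - 48)/2.5486 = -3.9237
df = 41, t-critical = ±2.701
Decision: reject H₀

Answer: t = -3.9237, reject H₀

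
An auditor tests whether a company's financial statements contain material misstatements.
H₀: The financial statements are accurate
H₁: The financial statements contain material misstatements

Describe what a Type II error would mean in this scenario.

Answer: Failing to detect material misstatements that are actually present

Derivation:
Type I error (α): Rejecting H₀ when H₀ is true
Type II error (β): Failing to reject H₀ when H₁ is true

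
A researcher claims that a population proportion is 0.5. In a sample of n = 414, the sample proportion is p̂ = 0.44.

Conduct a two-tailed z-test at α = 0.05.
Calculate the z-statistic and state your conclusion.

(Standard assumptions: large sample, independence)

H₀: p = 0.5, H₁: p ≠ 0.5
Standard error: SE = √(p₀(1-p₀)/n) = √(0.5×0.5/414) = 0.024574
z-statistic: z = (p̂ - p₀)/SE = (0.44 - 0.5)/0.024574 = -2.4416
Critical value: z_0.025 = ±1.960
p-value = 0.0146
Decision: reject H₀ at α = 0.05

Answer: z = -2.4416, reject H₀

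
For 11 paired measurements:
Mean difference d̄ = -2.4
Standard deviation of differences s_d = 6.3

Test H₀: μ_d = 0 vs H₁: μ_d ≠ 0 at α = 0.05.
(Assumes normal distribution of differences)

df = n - 1 = 10
SE = s_d/√n = 6.3/√11 = 1.8995
t = d̄/SE = -2.4/1.8995 = -1.2635
Critical value: t_{0.025,10} = ±2.228
p-value ≈ 0.2351
Decision: fail to reject H₀

Answer: t = -1.2635, fail to reject H₀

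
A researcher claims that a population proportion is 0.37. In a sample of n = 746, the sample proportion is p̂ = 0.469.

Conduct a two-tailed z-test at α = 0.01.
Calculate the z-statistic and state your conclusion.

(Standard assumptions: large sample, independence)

H₀: p = 0.37, H₁: p ≠ 0.37
Standard error: SE = √(p₀(1-p₀)/n) = √(0.37×0.63/746) = 0.017677
z-statistic: z = (p̂ - p₀)/SE = (0.469 - 0.37)/0.017677 = 5.6005
Critical value: z_0.005 = ±2.576
p-value < 0.0001
Decision: reject H₀ at α = 0.01

Answer: z = 5.6005, reject H₀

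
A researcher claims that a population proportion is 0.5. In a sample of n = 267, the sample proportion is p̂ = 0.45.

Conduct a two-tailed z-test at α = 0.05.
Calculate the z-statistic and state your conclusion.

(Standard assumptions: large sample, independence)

Answer: z = -1.6340, fail to reject H₀

Derivation:
H₀: p = 0.5, H₁: p ≠ 0.5
Standard error: SE = √(p₀(1-p₀)/n) = √(0.5×0.5/267) = 0.030600
z-statistic: z = (p̂ - p₀)/SE = (0.45 - 0.5)/0.030600 = -1.6340
Critical value: z_0.025 = ±1.960
p-value = 0.1023
Decision: fail to reject H₀ at α = 0.05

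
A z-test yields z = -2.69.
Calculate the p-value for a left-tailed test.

Answer: p-value ≈ 0.0036

Derivation:
For z = -2.69:
p = P(Z < -2.69) = Φ(-2.69) = 0.0036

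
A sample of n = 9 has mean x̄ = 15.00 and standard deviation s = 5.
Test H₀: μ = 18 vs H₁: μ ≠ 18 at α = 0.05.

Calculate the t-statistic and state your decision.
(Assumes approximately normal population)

Answer: t = -1.8000, fail to reject H₀

Derivation:
df = n - 1 = 8
SE = s/√n = 5/√9 = 1.6667
t = (x̄ - μ₀)/SE = (15.00 - 18)/1.6667 = -1.8000
Critical value: t_{0.025,8} = ±2.306
p-value ≈ 0.1096
Decision: fail to reject H₀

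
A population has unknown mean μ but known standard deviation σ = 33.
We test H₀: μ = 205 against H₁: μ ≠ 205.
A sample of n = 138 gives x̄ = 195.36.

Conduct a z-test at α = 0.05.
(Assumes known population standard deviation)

Answer: z = -3.4317, reject H₀

Derivation:
Standard error: SE = σ/√n = 33/√138 = 2.8091
z-statistic: z = (x̄ - μ₀)/SE = (195.36 - 205)/2.8091 = -3.4317
Critical value: ±1.960
p-value = 0.0006
Decision: reject H₀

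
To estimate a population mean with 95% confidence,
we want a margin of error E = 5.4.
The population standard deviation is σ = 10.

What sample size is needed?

z_0.025 = 1.960
n = (z×σ/E)² = (1.960×10/5.4)²
n = 13.1742
Round up: n = 14

Answer: n = 14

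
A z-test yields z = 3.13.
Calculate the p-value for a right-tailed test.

For z = 3.13:
p = P(Z > 3.13) = 1 - Φ(3.13) = 0.0009

Answer: p-value ≈ 0.0009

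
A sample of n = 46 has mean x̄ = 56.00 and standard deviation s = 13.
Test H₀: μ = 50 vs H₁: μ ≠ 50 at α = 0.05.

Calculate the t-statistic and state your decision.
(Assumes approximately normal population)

Answer: t = 3.1304, reject H₀

Derivation:
df = n - 1 = 45
SE = s/√n = 13/√46 = 1.9167
t = (x̄ - μ₀)/SE = (56.00 - 50)/1.9167 = 3.1304
Critical value: t_{0.025,45} = ±2.014
p-value ≈ 0.0031
Decision: reject H₀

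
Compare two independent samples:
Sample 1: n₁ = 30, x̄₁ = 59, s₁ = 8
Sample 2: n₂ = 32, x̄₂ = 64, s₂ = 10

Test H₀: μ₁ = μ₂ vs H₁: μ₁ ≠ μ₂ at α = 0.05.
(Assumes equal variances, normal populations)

Answer: t = -2.1648, reject H₀

Derivation:
Pooled variance: s²_p = [29×8² + 31×10²]/(60) = 82.6000
s_p = 9.0885
SE = s_p×√(1/n₁ + 1/n₂) = 9.0885×√(1/30 + 1/32) = 2.3097
t = (x̄₁ - x̄₂)/SE = (59 - 64)/2.3097 = -2.1648
df = 60, t-critical = ±2.000
Decision: reject H₀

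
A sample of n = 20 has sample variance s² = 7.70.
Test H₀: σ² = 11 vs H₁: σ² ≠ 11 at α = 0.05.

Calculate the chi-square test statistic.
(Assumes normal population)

Answer: χ² = 13.3000, fail to reject H₀

Derivation:
df = n - 1 = 19
χ² = (n-1)s²/σ₀² = 19×7.70/11 = 13.3000
Critical values: χ²_{0.975,19} = 8.907, χ²_{0.025,19} = 32.852
Rejection region: χ² < 8.907 or χ² > 32.852
Decision: fail to reject H₀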